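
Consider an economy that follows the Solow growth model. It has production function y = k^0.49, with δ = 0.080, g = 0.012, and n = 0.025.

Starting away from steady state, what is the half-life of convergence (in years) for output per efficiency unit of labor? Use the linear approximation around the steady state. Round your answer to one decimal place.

Near the steady state the convergence rate is λ = (1 − α)(n + g + δ).
λ = (1 − 0.49) × 0.117 = 0.51 × 0.117 = 0.05967
Half-life = ln 2 / λ = 0.6931 / 0.05967 ≈ 11.62 years

half-life ≈ 11.6 years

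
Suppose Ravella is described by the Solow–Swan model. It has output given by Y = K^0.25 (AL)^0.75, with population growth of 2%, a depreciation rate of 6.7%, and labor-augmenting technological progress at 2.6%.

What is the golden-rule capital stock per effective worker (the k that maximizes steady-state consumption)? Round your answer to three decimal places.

The golden rule sets f'(k) = n + g + δ, i.e. α·k^(α−1) = n + g + δ.
So k^(1−α) = α / (n + g + δ) = 0.25 / 0.113 = 2.2124.
k_gold = 2.2124^(1/0.75) ≈ 2.8828

k_gold ≈ 2.883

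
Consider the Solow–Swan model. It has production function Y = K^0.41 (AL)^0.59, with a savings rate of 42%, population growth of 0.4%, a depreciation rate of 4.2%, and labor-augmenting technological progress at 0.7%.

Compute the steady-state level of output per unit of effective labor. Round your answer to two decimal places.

At the steady state, Δk = 0, so s·k^α = (n + g + δ)·k.
Rearranging, k^(1−α) = s / (n + g + δ).
k^0.59 = 0.42 / (0.004 + 0.007 + 0.042) = 0.42 / 0.053 = 7.9245
k* = 7.9245^(1/0.59) ≈ 33.3950
y* = (k*)^α = 33.3950^0.41 ≈ 4.2141

y* = 4.21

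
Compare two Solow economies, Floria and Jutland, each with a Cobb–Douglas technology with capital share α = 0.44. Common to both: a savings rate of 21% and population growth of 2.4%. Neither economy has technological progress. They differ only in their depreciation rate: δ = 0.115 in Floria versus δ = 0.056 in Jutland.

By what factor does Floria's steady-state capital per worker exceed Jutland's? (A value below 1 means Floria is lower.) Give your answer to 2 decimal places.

Steady-state k* = [s/(n + δ)]^(1/(1−α)), so the ratio is [ (s_F/(n + δ)_F) / (s_J/(n + δ)_J) ]^1.7857.
s_F/(n + δ)_F = 0.21/0.139 = 1.5108; s_J/(n + δ)_J = 0.21/0.080 = 2.6250.
Ratio = (1.5108/2.6250)^1.7857 = 0.5755^1.7857 ≈ 0.3728

k*_F / k*_J ≈ 0.37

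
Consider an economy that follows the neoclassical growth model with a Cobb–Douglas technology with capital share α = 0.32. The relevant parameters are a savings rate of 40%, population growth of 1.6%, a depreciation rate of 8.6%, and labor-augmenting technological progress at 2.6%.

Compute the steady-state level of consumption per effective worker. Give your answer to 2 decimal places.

At the steady state, Δk = 0, so s·k^α = (n + g + δ)·k.
Dividing both sides by k: k^(1−α) = s / (n + g + δ).
k^0.68 = 0.40 / (0.016 + 0.026 + 0.086) = 0.40 / 0.128 = 3.1250
k* = 3.1250^(1/0.68) ≈ 5.3422
y* = (k*)^α = 5.3422^0.32 ≈ 1.7095
c* = (1 − s)·y* = (1 − 0.40) × 1.7095 ≈ 1.0257

c* ≈ 1.03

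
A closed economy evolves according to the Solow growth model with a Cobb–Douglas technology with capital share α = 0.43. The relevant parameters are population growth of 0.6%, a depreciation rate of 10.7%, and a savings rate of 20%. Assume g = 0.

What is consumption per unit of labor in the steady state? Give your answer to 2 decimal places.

Steady state requires s·f(k) = (n + δ)·k, i.e. s·k^α = (n + δ)·k.
Dividing both sides by k: k^(1−α) = s / (n + δ).
k^0.57 = 0.20 / (0.006 + 0.107) = 0.20 / 0.113 = 1.7699
k* = 1.7699^(1/0.57) ≈ 2.7227
y* = (k*)^α = 2.7227^0.43 ≈ 1.5383
c* = (1 − s)·y* = (1 − 0.20) × 1.5383 ≈ 1.2306

c* = 1.23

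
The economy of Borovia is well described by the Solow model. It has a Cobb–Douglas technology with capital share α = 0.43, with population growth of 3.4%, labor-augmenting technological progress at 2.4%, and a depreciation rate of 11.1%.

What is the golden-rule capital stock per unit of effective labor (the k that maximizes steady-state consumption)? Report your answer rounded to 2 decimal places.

The golden rule sets f'(k) = n + g + δ, i.e. α·k^(α−1) = n + g + δ.
So k^(1−α) = α / (n + g + δ) = 0.43 / 0.169 = 2.5444.
k_gold = 2.5444^(1/0.57) ≈ 5.1470

k_gold ≈ 5.15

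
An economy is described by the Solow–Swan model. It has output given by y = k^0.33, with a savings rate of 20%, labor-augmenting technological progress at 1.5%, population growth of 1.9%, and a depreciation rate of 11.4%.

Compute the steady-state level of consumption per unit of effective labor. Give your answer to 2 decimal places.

c* ≈ 0.93

In steady state, investment equals break-even investment: s·k^α = (n + g + δ)·k.
Rearranging, k^(1−α) = s / (n + g + δ).
k^0.67 = 0.20 / (0.019 + 0.015 + 0.114) = 0.20 / 0.148 = 1.3514
k* = 1.3514^(1/0.67) ≈ 1.5675
y* = (k*)^α = 1.5675^0.33 ≈ 1.1599
c* = (1 − s)·y* = (1 − 0.20) × 1.1599 ≈ 0.9279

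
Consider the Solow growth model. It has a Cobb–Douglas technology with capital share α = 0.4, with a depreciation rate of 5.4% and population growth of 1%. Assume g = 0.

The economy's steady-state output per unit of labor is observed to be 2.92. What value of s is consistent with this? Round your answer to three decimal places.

Steady state requires s·f(k) = (n + δ)·k, i.e. s·k^α = (n + δ)·k.
Since y* = [s/(n + δ)]^(α/(1−α)), we have s/(n + δ) = (y*)^((1−α)/α) = 2.92^1.5 = 4.9897.
Therefore s = 4.9897 × (n + δ) = 4.9897 × 0.064 = 0.3193.

s ≈ 0.319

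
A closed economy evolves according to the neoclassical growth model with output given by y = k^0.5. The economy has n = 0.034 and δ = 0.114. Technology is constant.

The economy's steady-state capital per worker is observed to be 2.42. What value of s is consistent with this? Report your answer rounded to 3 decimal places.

In steady state, investment equals break-even investment: s·k^α = (n + δ)·k.
So s / (n + δ) = (k*)^(1−α) = 2.42^0.5 = 1.5556.
Therefore s = 1.5556 × (n + δ) = 1.5556 × 0.148 = 0.2302.

s ≈ 0.230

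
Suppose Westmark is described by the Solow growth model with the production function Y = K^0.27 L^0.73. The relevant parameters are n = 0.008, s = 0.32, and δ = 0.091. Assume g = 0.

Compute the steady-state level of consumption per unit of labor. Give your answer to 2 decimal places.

c* = 1.05

At the steady state, Δk = 0, so s·k^α = (n + δ)·k.
Dividing both sides by k: k^(1−α) = s / (n + δ).
k^0.73 = 0.32 / (0.008 + 0.091) = 0.32 / 0.099 = 3.2323
k* = 3.2323^(1/0.73) ≈ 4.9884
y* = (k*)^α = 4.9884^0.27 ≈ 1.5433
c* = (1 − s)·y* = (1 − 0.32) × 1.5433 ≈ 1.0494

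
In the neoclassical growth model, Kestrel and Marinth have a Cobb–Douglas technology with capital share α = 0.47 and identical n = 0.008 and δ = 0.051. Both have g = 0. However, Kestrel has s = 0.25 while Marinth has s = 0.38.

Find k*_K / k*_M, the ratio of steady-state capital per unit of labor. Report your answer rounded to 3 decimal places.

k*_K / k*_M ≈ 0.454

Steady-state k* = [s/(n + δ)]^(1/(1−α)), so the ratio is [ (s_K/(n + δ)_K) / (s_M/(n + δ)_M) ]^1.8868.
s_K/(n + δ)_K = 0.25/0.059 = 4.2373; s_M/(n + δ)_M = 0.38/0.059 = 6.4407.
Ratio = (4.2373/6.4407)^1.8868 = 0.6579^1.8868 ≈ 0.4538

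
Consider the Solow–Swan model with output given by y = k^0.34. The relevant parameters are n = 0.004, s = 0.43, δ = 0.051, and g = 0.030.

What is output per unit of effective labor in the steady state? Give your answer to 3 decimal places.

In steady state, investment equals break-even investment: s·k^α = (n + g + δ)·k.
Rearranging, k^(1−α) = s / (n + g + δ).
k^0.66 = 0.43 / (0.004 + 0.030 + 0.051) = 0.43 / 0.085 = 5.0588
k* = 5.0588^(1/0.66) ≈ 11.6611
y* = (k*)^α = 11.6611^0.34 ≈ 2.3051

y* ≈ 2.305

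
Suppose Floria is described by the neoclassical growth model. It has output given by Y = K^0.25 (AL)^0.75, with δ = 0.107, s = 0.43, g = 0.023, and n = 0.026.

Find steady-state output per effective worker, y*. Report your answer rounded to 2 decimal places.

Steady state requires s·f(k) = (n + g + δ)·k, i.e. s·k^α = (n + g + δ)·k.
Dividing both sides by k: k^(1−α) = s / (n + g + δ).
k^0.75 = 0.43 / (0.026 + 0.023 + 0.107) = 0.43 / 0.156 = 2.7564
k* = 2.7564^(1/0.75) ≈ 3.8648
y* = (k*)^α = 3.8648^0.25 ≈ 1.4021

y* ≈ 1.40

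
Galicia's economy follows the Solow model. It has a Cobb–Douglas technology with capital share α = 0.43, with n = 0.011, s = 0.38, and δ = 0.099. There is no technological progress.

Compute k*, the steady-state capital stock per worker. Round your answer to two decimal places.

In steady state, investment equals break-even investment: s·k^α = (n + δ)·k.
Dividing both sides by k: k^(1−α) = s / (n + δ).
k^0.57 = 0.38 / (0.011 + 0.099) = 0.38 / 0.110 = 3.4545
k* = 3.4545^(1/0.57) ≈ 8.8011

k* = 8.80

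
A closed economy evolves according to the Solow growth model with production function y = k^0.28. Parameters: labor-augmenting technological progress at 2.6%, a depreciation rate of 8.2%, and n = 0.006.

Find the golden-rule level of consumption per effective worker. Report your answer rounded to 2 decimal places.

At the golden rule, f'(k) = n + g + δ, so α·k^(α−1) = n + g + δ and k_gold = (α/(n + g + δ))^(1/(1−α)).
k_gold = (0.28/0.114)^(1/0.72) = 2.4561^1.3889 ≈ 3.4835
c_gold = f(k_gold) − (n + g + δ)·k_gold = 1.4183 − 0.114×3.4835 ≈ 1.0212

c_gold ≈ 1.02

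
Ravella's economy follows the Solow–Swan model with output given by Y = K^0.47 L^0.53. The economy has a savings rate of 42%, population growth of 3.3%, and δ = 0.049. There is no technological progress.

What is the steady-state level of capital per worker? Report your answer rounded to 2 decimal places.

At the steady state, Δk = 0, so s·k^α = (n + δ)·k.
Rearranging, k^(1−α) = s / (n + δ).
k^0.53 = 0.42 / (0.033 + 0.049) = 0.42 / 0.082 = 5.1220
k* = 5.1220^(1/0.53) ≈ 21.8055

k* ≈ 21.81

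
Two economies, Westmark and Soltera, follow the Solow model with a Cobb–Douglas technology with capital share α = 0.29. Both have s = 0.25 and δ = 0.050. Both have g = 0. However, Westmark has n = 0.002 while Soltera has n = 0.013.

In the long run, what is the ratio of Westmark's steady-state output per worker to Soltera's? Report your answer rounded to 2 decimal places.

Steady-state y* = [s/(n + δ)]^(α/(1−α)), so the ratio is [ (s_W/(n + δ)_W) / (s_S/(n + δ)_S) ]^0.4085.
s_W/(n + δ)_W = 0.25/0.052 = 4.8077; s_S/(n + δ)_S = 0.25/0.063 = 3.9683.
Ratio = (4.8077/3.9683)^0.4085 = 1.2115^0.4085 ≈ 1.0815

y*_W / y*_S ≈ 1.08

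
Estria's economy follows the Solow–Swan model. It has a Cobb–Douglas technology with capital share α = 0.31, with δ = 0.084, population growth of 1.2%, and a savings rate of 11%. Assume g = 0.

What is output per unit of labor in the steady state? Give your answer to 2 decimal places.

In steady state, investment equals break-even investment: s·k^α = (n + δ)·k.
Dividing both sides by k: k^(1−α) = s / (n + δ).
k^0.69 = 0.11 / (0.012 + 0.084) = 0.11 / 0.096 = 1.1458
k* = 1.1458^(1/0.69) ≈ 1.2180
y* = (k*)^α = 1.2180^0.31 ≈ 1.0630

y* ≈ 1.06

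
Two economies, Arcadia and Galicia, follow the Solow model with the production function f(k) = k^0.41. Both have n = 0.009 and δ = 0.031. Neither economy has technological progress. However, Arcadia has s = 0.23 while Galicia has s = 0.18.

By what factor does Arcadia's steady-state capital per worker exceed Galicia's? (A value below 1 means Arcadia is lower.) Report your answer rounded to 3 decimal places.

ratio ≈ 1.515

Steady-state k* = [s/(n + δ)]^(1/(1−α)), so the ratio is [ (s_A/(n + δ)_A) / (s_G/(n + δ)_G) ]^1.6949.
s_A/(n + δ)_A = 0.23/0.040 = 5.7500; s_G/(n + δ)_G = 0.18/0.040 = 4.5000.
Ratio = (5.7500/4.5000)^1.6949 = 1.2778^1.6949 ≈ 1.5151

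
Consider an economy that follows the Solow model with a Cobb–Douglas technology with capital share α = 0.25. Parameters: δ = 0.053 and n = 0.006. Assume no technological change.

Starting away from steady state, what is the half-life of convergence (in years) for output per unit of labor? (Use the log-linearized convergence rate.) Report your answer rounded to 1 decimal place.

Near the steady state the convergence rate is λ = (1 − α)(n + δ).
λ = (1 − 0.25) × 0.059 = 0.75 × 0.059 = 0.04425
Half-life = ln 2 / λ = 0.6931 / 0.04425 ≈ 15.66 years

t_½ ≈ 15.7 years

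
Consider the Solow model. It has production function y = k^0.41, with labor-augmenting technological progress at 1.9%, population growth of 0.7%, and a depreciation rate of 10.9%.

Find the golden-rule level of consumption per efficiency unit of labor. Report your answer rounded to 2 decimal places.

At the golden rule, f'(k) = n + g + δ, so α·k^(α−1) = n + g + δ and k_gold = (α/(n + g + δ))^(1/(1−α)).
k_gold = (0.41/0.135)^(1/0.59) = 3.0370^1.6949 ≈ 6.5720
c_gold = f(k_gold) − (n + g + δ)·k_gold = 2.1640 − 0.135×6.5720 ≈ 1.2768

c_gold ≈ 1.28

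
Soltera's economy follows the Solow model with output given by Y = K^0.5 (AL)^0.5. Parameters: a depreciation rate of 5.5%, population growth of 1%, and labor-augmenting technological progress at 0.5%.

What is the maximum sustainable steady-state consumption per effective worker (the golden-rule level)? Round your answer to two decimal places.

At the golden rule, f'(k) = n + g + δ, so α·k^(α−1) = n + g + δ and k_gold = (α/(n + g + δ))^(1/(1−α)).
k_gold = (0.5/0.070)^(1/0.5) = 7.1429^2 ≈ 51.0210
c_gold = f(k_gold) − (n + g + δ)·k_gold = 7.1429 − 0.070×51.0210 ≈ 3.5714

c_gold ≈ 3.57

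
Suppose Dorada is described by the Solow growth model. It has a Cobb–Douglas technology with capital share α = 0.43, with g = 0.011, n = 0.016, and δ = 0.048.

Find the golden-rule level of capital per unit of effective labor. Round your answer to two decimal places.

The golden rule sets f'(k) = n + g + δ, i.e. α·k^(α−1) = n + g + δ.
So k^(1−α) = α / (n + g + δ) = 0.43 / 0.075 = 5.7333.
k_gold = 5.7333^(1/0.57) ≈ 21.4059

k_gold ≈ 21.41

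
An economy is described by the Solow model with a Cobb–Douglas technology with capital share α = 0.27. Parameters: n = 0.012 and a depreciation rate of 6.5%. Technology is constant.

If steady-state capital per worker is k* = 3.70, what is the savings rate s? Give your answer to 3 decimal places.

In steady state, investment equals break-even investment: s·k^α = (n + δ)·k.
So s / (n + δ) = (k*)^(1−α) = 3.70^0.73 = 2.5989.
Therefore s = 2.5989 × (n + δ) = 2.5989 × 0.077 = 0.2001.

s ≈ 0.200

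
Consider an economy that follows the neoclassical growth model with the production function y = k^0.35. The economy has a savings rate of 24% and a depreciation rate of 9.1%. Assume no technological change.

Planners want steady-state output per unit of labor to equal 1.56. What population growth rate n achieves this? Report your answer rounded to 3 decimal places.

n ≈ 0.014

In steady state, investment equals break-even investment: s·k^α = (n + δ)·k.
Since y* = [s/(n + δ)]^(α/(1−α)), we have s/(n + δ) = (y*)^((1−α)/α) = 1.56^1.8571 = 2.2838.
Therefore n + δ = s / 2.2838 = 0.24 / 2.2838 = 0.1051, so n = 0.1051 − 0.091 = 0.0141.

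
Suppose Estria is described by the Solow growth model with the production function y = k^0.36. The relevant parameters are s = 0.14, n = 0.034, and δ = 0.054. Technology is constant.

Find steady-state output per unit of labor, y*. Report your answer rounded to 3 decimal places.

y* ≈ 1.298

Steady state requires s·f(k) = (n + δ)·k, i.e. s·k^α = (n + δ)·k.
Dividing both sides by k: k^(1−α) = s / (n + δ).
k^0.64 = 0.14 / (0.034 + 0.054) = 0.14 / 0.088 = 1.5909
k* = 1.5909^(1/0.64) ≈ 2.0657
y* = (k*)^α = 2.0657^0.36 ≈ 1.2984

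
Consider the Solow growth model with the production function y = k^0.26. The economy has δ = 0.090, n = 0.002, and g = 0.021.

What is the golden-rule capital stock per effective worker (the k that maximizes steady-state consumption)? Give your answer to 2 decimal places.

k_gold ≈ 3.08

The golden rule sets f'(k) = n + g + δ, i.e. α·k^(α−1) = n + g + δ.
So k^(1−α) = α / (n + g + δ) = 0.26 / 0.113 = 2.3009.
k_gold = 2.3009^(1/0.74) ≈ 3.0836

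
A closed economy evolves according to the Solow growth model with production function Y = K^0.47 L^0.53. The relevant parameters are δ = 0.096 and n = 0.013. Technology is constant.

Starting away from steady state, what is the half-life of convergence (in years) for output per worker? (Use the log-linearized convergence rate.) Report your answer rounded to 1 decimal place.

about 12.0 years

Near the steady state the convergence rate is λ = (1 − α)(n + δ).
λ = (1 − 0.47) × 0.109 = 0.53 × 0.109 = 0.05777
Half-life = ln 2 / λ = 0.6931 / 0.05777 ≈ 12.00 years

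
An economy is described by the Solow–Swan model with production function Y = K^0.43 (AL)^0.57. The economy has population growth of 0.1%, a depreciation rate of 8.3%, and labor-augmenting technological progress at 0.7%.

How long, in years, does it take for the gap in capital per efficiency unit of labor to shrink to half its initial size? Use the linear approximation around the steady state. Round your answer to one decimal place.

about 13.4 years

Near the steady state the convergence rate is λ = (1 − α)(n + g + δ).
λ = (1 − 0.43) × 0.091 = 0.57 × 0.091 = 0.05187
Half-life = ln 2 / λ = 0.6931 / 0.05187 ≈ 13.36 years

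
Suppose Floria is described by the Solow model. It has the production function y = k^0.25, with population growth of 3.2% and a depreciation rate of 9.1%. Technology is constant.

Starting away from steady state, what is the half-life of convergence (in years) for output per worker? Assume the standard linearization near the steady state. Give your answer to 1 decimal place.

Near the steady state the convergence rate is λ = (1 − α)(n + δ).
λ = (1 − 0.25) × 0.123 = 0.75 × 0.123 = 0.09225
Half-life = ln 2 / λ = 0.6931 / 0.09225 ≈ 7.51 years

half-life ≈ 7.5 years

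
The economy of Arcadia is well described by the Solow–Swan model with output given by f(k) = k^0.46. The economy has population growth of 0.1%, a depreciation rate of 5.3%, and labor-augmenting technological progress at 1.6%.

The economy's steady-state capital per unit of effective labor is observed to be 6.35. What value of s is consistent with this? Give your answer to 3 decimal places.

Steady state requires s·f(k) = (n + g + δ)·k, i.e. s·k^α = (n + g + δ)·k.
So s / (n + g + δ) = (k*)^(1−α) = 6.35^0.54 = 2.7133.
Therefore s = 2.7133 × (n + g + δ) = 2.7133 × 0.070 = 0.1899.

s ≈ 0.190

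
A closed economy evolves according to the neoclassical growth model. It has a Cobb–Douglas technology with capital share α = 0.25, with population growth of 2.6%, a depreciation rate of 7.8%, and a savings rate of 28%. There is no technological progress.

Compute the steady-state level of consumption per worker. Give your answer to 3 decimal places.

In steady state, investment equals break-even investment: s·k^α = (n + δ)·k.
Dividing both sides by k: k^(1−α) = s / (n + δ).
k^0.75 = 0.28 / (0.026 + 0.078) = 0.28 / 0.104 = 2.6923
k* = 2.6923^(1/0.75) ≈ 3.7454
y* = (k*)^α = 3.7454^0.25 ≈ 1.3912
c* = (1 − s)·y* = (1 − 0.28) × 1.3912 ≈ 1.0017

c* = 1.002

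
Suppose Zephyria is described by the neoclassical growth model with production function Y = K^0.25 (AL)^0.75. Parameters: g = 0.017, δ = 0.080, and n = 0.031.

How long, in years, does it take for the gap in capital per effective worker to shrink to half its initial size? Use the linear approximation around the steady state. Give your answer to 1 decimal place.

half-life ≈ 7.2 years

Near the steady state the convergence rate is λ = (1 − α)(n + g + δ).
λ = (1 − 0.25) × 0.128 = 0.75 × 0.128 = 0.0960
Half-life = ln 2 / λ = 0.6931 / 0.0960 ≈ 7.22 years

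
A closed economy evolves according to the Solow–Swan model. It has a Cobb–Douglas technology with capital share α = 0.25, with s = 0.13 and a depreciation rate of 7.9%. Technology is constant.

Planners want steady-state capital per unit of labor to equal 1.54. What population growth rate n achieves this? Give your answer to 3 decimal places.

At the steady state, Δk = 0, so s·k^α = (n + δ)·k.
So s / (n + δ) = (k*)^(1−α) = 1.54^0.75 = 1.3824.
Therefore n + δ = s / 1.3824 = 0.13 / 1.3824 = 0.0940, so n = 0.0940 − 0.079 = 0.0150.

n ≈ 0.015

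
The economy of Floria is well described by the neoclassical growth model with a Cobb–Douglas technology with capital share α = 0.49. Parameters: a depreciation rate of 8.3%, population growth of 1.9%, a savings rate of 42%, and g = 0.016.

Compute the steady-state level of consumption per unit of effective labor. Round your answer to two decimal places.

c* ≈ 1.96

In steady state, investment equals break-even investment: s·k^α = (n + g + δ)·k.
Rearranging, k^(1−α) = s / (n + g + δ).
k^0.51 = 0.42 / (0.019 + 0.016 + 0.083) = 0.42 / 0.118 = 3.5593
k* = 3.5593^(1/0.51) ≈ 12.0533
y* = (k*)^α = 12.0533^0.49 ≈ 3.3864
c* = (1 − s)·y* = (1 − 0.42) × 3.3864 ≈ 1.9641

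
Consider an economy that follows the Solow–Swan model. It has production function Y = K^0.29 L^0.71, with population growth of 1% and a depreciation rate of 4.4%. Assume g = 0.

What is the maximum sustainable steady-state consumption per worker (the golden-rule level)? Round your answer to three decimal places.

At the golden rule, f'(k) = n + δ, so α·k^(α−1) = n + δ and k_gold = (α/(n + δ))^(1/(1−α)).
k_gold = (0.29/0.054)^(1/0.71) = 5.3704^1.4085 ≈ 10.6712
c_gold = f(k_gold) − (n + δ)·k_gold = 1.9869 − 0.054×10.6712 ≈ 1.4107

c_gold ≈ 1.411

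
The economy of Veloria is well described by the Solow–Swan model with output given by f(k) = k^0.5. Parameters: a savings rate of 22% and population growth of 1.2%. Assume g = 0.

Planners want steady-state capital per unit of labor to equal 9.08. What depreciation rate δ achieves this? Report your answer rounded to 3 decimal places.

δ ≈ 0.061

In steady state, investment equals break-even investment: s·k^α = (n + δ)·k.
So s / (n + δ) = (k*)^(1−α) = 9.08^0.5 = 3.0133.
Therefore n + δ = s / 3.0133 = 0.22 / 3.0133 = 0.0730, so δ = 0.0730 − 0.012 = 0.0610.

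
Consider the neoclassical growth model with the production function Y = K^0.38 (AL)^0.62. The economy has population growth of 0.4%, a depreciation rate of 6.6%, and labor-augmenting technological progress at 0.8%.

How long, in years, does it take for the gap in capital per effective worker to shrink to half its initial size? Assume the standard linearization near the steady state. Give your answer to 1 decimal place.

Near the steady state the convergence rate is λ = (1 − α)(n + g + δ).
λ = (1 − 0.38) × 0.078 = 0.62 × 0.078 = 0.04836
Half-life = ln 2 / λ = 0.6931 / 0.04836 ≈ 14.33 years

t_½ ≈ 14.3 years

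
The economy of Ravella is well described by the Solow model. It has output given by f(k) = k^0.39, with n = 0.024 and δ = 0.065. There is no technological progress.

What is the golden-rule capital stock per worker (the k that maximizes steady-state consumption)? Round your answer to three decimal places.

k_gold ≈ 11.270

The golden rule sets f'(k) = n + δ, i.e. α·k^(α−1) = n + δ.
So k^(1−α) = α / (n + δ) = 0.39 / 0.089 = 4.3820.
k_gold = 4.3820^(1/0.61) ≈ 11.2699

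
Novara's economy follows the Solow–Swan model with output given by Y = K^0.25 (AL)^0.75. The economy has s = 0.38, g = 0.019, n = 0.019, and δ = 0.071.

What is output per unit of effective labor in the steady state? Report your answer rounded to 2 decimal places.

In steady state, investment equals break-even investment: s·k^α = (n + g + δ)·k.
Rearranging, k^(1−α) = s / (n + g + δ).
k^0.75 = 0.38 / (0.019 + 0.019 + 0.071) = 0.38 / 0.109 = 3.4862
k* = 3.4862^(1/0.75) ≈ 5.2861
y* = (k*)^α = 5.2861^0.25 ≈ 1.5163

y* = 1.52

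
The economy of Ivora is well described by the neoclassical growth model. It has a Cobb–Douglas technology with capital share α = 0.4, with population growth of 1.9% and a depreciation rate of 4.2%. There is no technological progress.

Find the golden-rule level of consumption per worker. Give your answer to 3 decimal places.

c_gold ≈ 2.102

At the golden rule, f'(k) = n + δ, so α·k^(α−1) = n + δ and k_gold = (α/(n + δ))^(1/(1−α)).
k_gold = (0.4/0.061)^(1/0.6) = 6.5574^1.6667 ≈ 22.9745
c_gold = f(k_gold) − (n + δ)·k_gold = 3.5035 − 0.061×22.9745 ≈ 2.1021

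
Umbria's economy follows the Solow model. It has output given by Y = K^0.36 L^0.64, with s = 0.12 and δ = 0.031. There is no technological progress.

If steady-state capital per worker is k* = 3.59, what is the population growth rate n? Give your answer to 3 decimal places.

n ≈ 0.022

In steady state, investment equals break-even investment: s·k^α = (n + δ)·k.
So s / (n + δ) = (k*)^(1−α) = 3.59^0.64 = 2.2660.
Therefore n + δ = s / 2.2660 = 0.12 / 2.2660 = 0.0530, so n = 0.0530 − 0.031 = 0.0220.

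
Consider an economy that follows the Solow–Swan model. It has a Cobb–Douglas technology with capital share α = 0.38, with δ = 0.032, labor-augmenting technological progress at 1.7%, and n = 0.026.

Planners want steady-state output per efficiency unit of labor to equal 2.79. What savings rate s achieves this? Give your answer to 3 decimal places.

s ≈ 0.400

In steady state, investment equals break-even investment: s·k^α = (n + g + δ)·k.
Since y* = [s/(n + g + δ)]^(α/(1−α)), we have s/(n + g + δ) = (y*)^((1−α)/α) = 2.79^1.6316 = 5.3339.
Therefore s = 5.3339 × (n + g + δ) = 5.3339 × 0.075 = 0.4000.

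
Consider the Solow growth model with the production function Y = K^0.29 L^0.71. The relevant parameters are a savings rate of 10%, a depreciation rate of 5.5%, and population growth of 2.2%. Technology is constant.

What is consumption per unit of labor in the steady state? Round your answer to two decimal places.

c* ≈ 1.00

In steady state, investment equals break-even investment: s·k^α = (n + δ)·k.
Dividing both sides by k: k^(1−α) = s / (n + δ).
k^0.71 = 0.10 / (0.022 + 0.055) = 0.10 / 0.077 = 1.2987
k* = 1.2987^(1/0.71) ≈ 1.4450
y* = (k*)^α = 1.4450^0.29 ≈ 1.1127
c* = (1 − s)·y* = (1 − 0.10) × 1.1127 ≈ 1.0014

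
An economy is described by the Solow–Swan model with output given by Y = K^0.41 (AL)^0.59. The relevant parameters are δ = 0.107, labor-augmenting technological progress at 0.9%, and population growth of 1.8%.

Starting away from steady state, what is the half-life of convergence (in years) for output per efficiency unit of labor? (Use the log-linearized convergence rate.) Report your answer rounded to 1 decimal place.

half-life ≈ 8.8 years

Near the steady state the convergence rate is λ = (1 − α)(n + g + δ).
λ = (1 − 0.41) × 0.134 = 0.59 × 0.134 = 0.07906
Half-life = ln 2 / λ = 0.6931 / 0.07906 ≈ 8.77 years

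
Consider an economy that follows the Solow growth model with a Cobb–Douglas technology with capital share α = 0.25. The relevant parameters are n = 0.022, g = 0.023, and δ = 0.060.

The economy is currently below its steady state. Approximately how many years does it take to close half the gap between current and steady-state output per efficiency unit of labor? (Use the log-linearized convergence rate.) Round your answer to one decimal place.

Near the steady state the convergence rate is λ = (1 − α)(n + g + δ).
λ = (1 − 0.25) × 0.105 = 0.75 × 0.105 = 0.07875
Half-life = ln 2 / λ = 0.6931 / 0.07875 ≈ 8.80 years

t_½ ≈ 8.8 years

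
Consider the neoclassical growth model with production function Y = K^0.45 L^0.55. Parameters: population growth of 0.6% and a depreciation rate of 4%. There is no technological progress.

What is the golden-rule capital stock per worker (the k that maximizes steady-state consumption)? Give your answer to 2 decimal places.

The golden rule sets f'(k) = n + δ, i.e. α·k^(α−1) = n + δ.
So k^(1−α) = α / (n + δ) = 0.45 / 0.046 = 9.7826.
k_gold = 9.7826^(1/0.55) ≈ 63.2159

k_gold ≈ 63.22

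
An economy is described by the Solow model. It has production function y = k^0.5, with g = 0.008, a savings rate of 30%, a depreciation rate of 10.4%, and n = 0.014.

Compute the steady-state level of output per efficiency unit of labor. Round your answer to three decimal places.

y* ≈ 2.381

At the steady state, Δk = 0, so s·k^α = (n + g + δ)·k.
Dividing both sides by k: k^(1−α) = s / (n + g + δ).
k^0.5 = 0.30 / (0.014 + 0.008 + 0.104) = 0.30 / 0.126 = 2.3810
k* = 2.3810^(1/0.5) ≈ 5.6692
y* = (k*)^α = 5.6692^0.5 ≈ 2.3810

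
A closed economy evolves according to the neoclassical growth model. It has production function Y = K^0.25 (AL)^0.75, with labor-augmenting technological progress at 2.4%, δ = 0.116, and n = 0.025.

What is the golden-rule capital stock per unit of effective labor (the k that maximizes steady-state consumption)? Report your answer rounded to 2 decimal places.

k_gold ≈ 1.74

The golden rule sets f'(k) = n + g + δ, i.e. α·k^(α−1) = n + g + δ.
So k^(1−α) = α / (n + g + δ) = 0.25 / 0.165 = 1.5152.
k_gold = 1.5152^(1/0.75) ≈ 1.7403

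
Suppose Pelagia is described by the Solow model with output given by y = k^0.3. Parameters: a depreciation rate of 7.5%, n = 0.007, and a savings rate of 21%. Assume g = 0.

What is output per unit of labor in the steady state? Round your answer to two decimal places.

y* ≈ 1.50

At the steady state, Δk = 0, so s·k^α = (n + δ)·k.
Dividing both sides by k: k^(1−α) = s / (n + δ).
k^0.7 = 0.21 / (0.007 + 0.075) = 0.21 / 0.082 = 2.5610
k* = 2.5610^(1/0.7) ≈ 3.8321
y* = (k*)^α = 3.8321^0.3 ≈ 1.4963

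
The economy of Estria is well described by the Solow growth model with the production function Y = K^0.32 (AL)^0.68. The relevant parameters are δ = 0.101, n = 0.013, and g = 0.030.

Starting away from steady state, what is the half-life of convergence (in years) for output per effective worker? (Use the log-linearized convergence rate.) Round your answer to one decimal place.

half-life ≈ 7.1 years

Near the steady state the convergence rate is λ = (1 − α)(n + g + δ).
λ = (1 − 0.32) × 0.144 = 0.68 × 0.144 = 0.09792
Half-life = ln 2 / λ = 0.6931 / 0.09792 ≈ 7.08 years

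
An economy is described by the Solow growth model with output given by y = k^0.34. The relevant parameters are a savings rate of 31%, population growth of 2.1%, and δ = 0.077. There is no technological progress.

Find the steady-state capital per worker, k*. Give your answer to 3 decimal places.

Steady state requires s·f(k) = (n + δ)·k, i.e. s·k^α = (n + δ)·k.
Rearranging, k^(1−α) = s / (n + δ).
k^0.66 = 0.31 / (0.021 + 0.077) = 0.31 / 0.098 = 3.1633
k* = 3.1633^(1/0.66) ≈ 5.7252

k* ≈ 5.725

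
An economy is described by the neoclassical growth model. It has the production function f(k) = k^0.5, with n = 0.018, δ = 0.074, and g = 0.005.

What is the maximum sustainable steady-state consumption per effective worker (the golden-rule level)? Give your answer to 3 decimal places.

At the golden rule, f'(k) = n + g + δ, so α·k^(α−1) = n + g + δ and k_gold = (α/(n + g + δ))^(1/(1−α)).
k_gold = (0.5/0.097)^(1/0.5) = 5.1546^2 ≈ 26.5699
c_gold = f(k_gold) − (n + g + δ)·k_gold = 5.1546 − 0.097×26.5699 ≈ 2.5773

c_gold ≈ 2.577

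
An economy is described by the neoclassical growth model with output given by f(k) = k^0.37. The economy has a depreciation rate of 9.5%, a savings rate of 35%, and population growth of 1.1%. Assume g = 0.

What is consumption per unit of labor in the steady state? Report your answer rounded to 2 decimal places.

c* ≈ 1.31

In steady state, investment equals break-even investment: s·k^α = (n + δ)·k.
Rearranging, k^(1−α) = s / (n + δ).
k^0.63 = 0.35 / (0.011 + 0.095) = 0.35 / 0.106 = 3.3019
k* = 3.3019^(1/0.63) ≈ 6.6594
y* = (k*)^α = 6.6594^0.37 ≈ 2.0168
c* = (1 − s)·y* = (1 − 0.35) × 2.0168 ≈ 1.3109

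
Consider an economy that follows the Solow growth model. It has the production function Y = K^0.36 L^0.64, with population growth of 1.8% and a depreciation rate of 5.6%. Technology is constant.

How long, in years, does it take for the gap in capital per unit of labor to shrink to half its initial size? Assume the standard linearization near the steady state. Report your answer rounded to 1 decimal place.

Near the steady state the convergence rate is λ = (1 − α)(n + δ).
λ = (1 − 0.36) × 0.074 = 0.64 × 0.074 = 0.04736
Half-life = ln 2 / λ = 0.6931 / 0.04736 ≈ 14.63 years

about 14.6 years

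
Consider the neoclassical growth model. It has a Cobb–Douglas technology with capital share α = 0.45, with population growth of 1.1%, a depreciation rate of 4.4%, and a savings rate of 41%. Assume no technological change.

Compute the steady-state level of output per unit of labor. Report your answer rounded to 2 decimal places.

y* = 5.17

Steady state requires s·f(k) = (n + δ)·k, i.e. s·k^α = (n + δ)·k.
Dividing both sides by k: k^(1−α) = s / (n + δ).
k^0.55 = 0.41 / (0.011 + 0.044) = 0.41 / 0.055 = 7.4545
k* = 7.4545^(1/0.55) ≈ 38.5670
y* = (k*)^α = 38.5670^0.45 ≈ 5.1737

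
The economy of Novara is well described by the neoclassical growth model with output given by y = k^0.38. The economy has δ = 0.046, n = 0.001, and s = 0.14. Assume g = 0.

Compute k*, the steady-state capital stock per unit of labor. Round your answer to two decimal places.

k* = 5.82

Steady state requires s·f(k) = (n + δ)·k, i.e. s·k^α = (n + δ)·k.
Rearranging, k^(1−α) = s / (n + δ).
k^0.62 = 0.14 / (0.001 + 0.046) = 0.14 / 0.047 = 2.9787
k* = 2.9787^(1/0.62) ≈ 5.8151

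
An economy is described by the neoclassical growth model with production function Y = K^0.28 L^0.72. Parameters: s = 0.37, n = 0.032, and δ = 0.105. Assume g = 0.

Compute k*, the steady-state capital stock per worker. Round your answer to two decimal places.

k* = 3.97

At the steady state, Δk = 0, so s·k^α = (n + δ)·k.
Rearranging, k^(1−α) = s / (n + δ).
k^0.72 = 0.37 / (0.032 + 0.105) = 0.37 / 0.137 = 2.7007
k* = 2.7007^(1/0.72) ≈ 3.9744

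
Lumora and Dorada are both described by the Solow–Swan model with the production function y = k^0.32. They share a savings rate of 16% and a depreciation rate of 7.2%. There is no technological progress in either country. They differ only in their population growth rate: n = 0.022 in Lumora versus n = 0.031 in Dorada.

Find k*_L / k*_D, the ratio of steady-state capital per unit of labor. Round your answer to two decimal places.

Steady-state k* = [s/(n + δ)]^(1/(1−α)), so the ratio is [ (s_L/(n + δ)_L) / (s_D/(n + δ)_D) ]^1.4706.
s_L/(n + δ)_L = 0.16/0.094 = 1.7021; s_D/(n + δ)_D = 0.16/0.103 = 1.5534.
Ratio = (1.7021/1.5534)^1.4706 = 1.0957^1.4706 ≈ 1.1439

ratio ≈ 1.14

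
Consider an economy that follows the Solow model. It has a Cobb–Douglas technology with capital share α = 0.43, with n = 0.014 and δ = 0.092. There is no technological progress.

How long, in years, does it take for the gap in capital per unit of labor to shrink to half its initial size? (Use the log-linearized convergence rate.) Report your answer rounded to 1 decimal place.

half-life ≈ 11.5 years

Near the steady state the convergence rate is λ = (1 − α)(n + δ).
λ = (1 − 0.43) × 0.106 = 0.57 × 0.106 = 0.06042
Half-life = ln 2 / λ = 0.6931 / 0.06042 ≈ 11.47 years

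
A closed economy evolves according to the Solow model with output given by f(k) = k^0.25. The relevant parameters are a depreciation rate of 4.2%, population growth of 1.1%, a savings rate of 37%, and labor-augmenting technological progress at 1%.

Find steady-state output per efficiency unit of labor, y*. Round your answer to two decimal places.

y* = 1.80

At the steady state, Δk = 0, so s·k^α = (n + g + δ)·k.
Rearranging, k^(1−α) = s / (n + g + δ).
k^0.75 = 0.37 / (0.011 + 0.010 + 0.042) = 0.37 / 0.063 = 5.8730
k* = 5.8730^(1/0.75) ≈ 10.5961
y* = (k*)^α = 10.5961^0.25 ≈ 1.8042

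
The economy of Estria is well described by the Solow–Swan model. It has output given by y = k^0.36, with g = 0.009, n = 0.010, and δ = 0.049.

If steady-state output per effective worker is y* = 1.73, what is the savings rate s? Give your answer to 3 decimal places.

At the steady state, Δk = 0, so s·k^α = (n + g + δ)·k.
Since y* = [s/(n + g + δ)]^(α/(1−α)), we have s/(n + g + δ) = (y*)^((1−α)/α) = 1.73^1.7778 = 2.6497.
Therefore s = 2.6497 × (n + g + δ) = 2.6497 × 0.068 = 0.1802.

s ≈ 0.180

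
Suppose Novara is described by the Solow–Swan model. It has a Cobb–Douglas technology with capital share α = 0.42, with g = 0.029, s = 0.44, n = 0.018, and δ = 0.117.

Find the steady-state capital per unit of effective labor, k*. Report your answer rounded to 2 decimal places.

k* = 5.48

Steady state requires s·f(k) = (n + g + δ)·k, i.e. s·k^α = (n + g + δ)·k.
Rearranging, k^(1−α) = s / (n + g + δ).
k^0.58 = 0.44 / (0.018 + 0.029 + 0.117) = 0.44 / 0.164 = 2.6829
k* = 2.6829^(1/0.58) ≈ 5.4824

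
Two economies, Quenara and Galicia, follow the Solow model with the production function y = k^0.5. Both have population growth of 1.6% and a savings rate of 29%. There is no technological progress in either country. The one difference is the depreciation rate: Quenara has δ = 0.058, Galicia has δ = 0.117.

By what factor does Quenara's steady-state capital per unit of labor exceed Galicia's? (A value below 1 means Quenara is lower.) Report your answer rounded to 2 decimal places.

Steady-state k* = [s/(n + δ)]^(1/(1−α)), so the ratio is [ (s_Q/(n + δ)_Q) / (s_G/(n + δ)_G) ]^2.
s_Q/(n + δ)_Q = 0.29/0.074 = 3.9189; s_G/(n + δ)_G = 0.29/0.133 = 2.1805.
Ratio = (3.9189/2.1805)^2 = 1.7972^2 ≈ 3.2299

k*_Q / k*_G ≈ 3.23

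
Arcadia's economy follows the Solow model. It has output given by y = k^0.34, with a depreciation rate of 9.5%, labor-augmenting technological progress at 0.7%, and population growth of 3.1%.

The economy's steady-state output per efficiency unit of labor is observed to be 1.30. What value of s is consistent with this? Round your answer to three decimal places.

In steady state, investment equals break-even investment: s·k^α = (n + g + δ)·k.
Since y* = [s/(n + g + δ)]^(α/(1−α)), we have s/(n + g + δ) = (y*)^((1−α)/α) = 1.30^1.9412 = 1.6641.
Therefore s = 1.6641 × (n + g + δ) = 1.6641 × 0.133 = 0.2213.

s ≈ 0.221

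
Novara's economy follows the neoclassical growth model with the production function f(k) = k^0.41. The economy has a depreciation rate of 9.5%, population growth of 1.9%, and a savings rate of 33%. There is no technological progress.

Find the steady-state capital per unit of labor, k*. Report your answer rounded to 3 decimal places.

In steady state, investment equals break-even investment: s·k^α = (n + δ)·k.
Rearranging, k^(1−α) = s / (n + δ).
k^0.59 = 0.33 / (0.019 + 0.095) = 0.33 / 0.114 = 2.8947
k* = 2.8947^(1/0.59) ≈ 6.0587

k* ≈ 6.059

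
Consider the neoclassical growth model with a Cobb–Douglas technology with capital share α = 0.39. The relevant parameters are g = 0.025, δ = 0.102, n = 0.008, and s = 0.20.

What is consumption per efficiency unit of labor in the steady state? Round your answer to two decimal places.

At the steady state, Δk = 0, so s·k^α = (n + g + δ)·k.
Rearranging, k^(1−α) = s / (n + g + δ).
k^0.61 = 0.20 / (0.008 + 0.025 + 0.102) = 0.20 / 0.135 = 1.4815
k* = 1.4815^(1/0.61) ≈ 1.9048
y* = (k*)^α = 1.9048^0.39 ≈ 1.2857
c* = (1 − s)·y* = (1 − 0.20) × 1.2857 ≈ 1.0286

c* ≈ 1.03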